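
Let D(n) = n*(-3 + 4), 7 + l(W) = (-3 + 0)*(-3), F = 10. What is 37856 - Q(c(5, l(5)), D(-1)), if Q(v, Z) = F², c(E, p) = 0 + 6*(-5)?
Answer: 37756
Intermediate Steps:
l(W) = 2 (l(W) = -7 + (-3 + 0)*(-3) = -7 - 3*(-3) = -7 + 9 = 2)
D(n) = n (D(n) = n*1 = n)
c(E, p) = -30 (c(E, p) = 0 - 30 = -30)
Q(v, Z) = 100 (Q(v, Z) = 10² = 100)
37856 - Q(c(5, l(5)), D(-1)) = 37856 - 1*100 = 37856 - 100 = 37756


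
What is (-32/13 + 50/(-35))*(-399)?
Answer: 20178/13 ≈ 1552.2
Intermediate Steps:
(-32/13 + 50/(-35))*(-399) = (-32*1/13 + 50*(-1/35))*(-399) = (-32/13 - 10/7)*(-399) = -354/91*(-399) = 20178/13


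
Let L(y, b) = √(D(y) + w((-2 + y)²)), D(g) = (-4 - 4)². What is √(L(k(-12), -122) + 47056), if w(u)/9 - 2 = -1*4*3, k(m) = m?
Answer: √(47056 + I*√26) ≈ 216.92 + 0.012*I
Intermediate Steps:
w(u) = -90 (w(u) = 18 + 9*(-1*4*3) = 18 + 9*(-4*3) = 18 + 9*(-12) = 18 - 108 = -90)
D(g) = 64 (D(g) = (-8)² = 64)
L(y, b) = I*√26 (L(y, b) = √(64 - 90) = √(-26) = I*√26)
√(L(k(-12), -122) + 47056) = √(I*√26 + 47056) = √(47056 + I*√26)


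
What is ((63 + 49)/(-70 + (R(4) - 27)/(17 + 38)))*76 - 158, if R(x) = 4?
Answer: -1080094/3873 ≈ -278.88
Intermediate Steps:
((63 + 49)/(-70 + (R(4) - 27)/(17 + 38)))*76 - 158 = ((63 + 49)/(-70 + (4 - 27)/(17 + 38)))*76 - 158 = (112/(-70 - 23/55))*76 - 158 = (112/(-3873/55))*76 - 158 = (112*(-55/3873))*76 - 158 = -6160/3873*76 - 158 = -468160/3873 - 158 = -1080094/3873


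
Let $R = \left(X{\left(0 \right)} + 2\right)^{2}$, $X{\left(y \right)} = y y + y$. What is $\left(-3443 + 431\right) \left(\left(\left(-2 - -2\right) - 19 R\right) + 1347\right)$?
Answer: $-3828252$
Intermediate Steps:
$X{\left(y \right)} = y + y^{2}$ ($X{\left(y \right)} = y^{2} + y = y + y^{2}$)
$R = 4$ ($R = \left(0 \left(1 + 0\right) + 2\right)^{2} = \left(0 \cdot 1 + 2\right)^{2} = \left(0 + 2\right)^{2} = 2^{2} = 4$)
$\left(-3443 + 431\right) \left(\left(\left(-2 - -2\right) - 19 R\right) + 1347\right) = \left(-3443 + 431\right) \left(\left(\left(-2 - -2\right) - 76\right) + 1347\right) = - 3012 \left(\left(\left(-2 + 2\right) - 76\right) + 1347\right) = - 3012 \left(\left(0 - 76\right) + 1347\right) = - 3012 \left(-76 + 1347\right) = \left(-3012\right) 1271 = -3828252$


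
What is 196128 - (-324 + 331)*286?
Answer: 194126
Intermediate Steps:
196128 - (-324 + 331)*286 = 196128 - 7*286 = 196128 - 1*2002 = 196128 - 2002 = 194126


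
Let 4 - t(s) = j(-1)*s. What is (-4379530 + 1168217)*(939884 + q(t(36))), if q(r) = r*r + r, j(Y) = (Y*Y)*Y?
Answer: -3023528261012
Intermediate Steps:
j(Y) = Y**3 (j(Y) = Y**2*Y = Y**3)
t(s) = 4 + s (t(s) = 4 - (-1)**3*s = 4 - (-1)*s = 4 + s)
q(r) = r + r**2 (q(r) = r**2 + r = r + r**2)
(-4379530 + 1168217)*(939884 + q(t(36))) = (-4379530 + 1168217)*(939884 + (4 + 36)*(1 + (4 + 36))) = -3211313*(939884 + 40*(1 + 40)) = -3211313*(939884 + 40*41) = -3211313*(939884 + 1640) = -3211313*941524 = -3023528261012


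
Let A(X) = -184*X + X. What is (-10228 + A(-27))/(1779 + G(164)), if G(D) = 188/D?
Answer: -216767/72986 ≈ -2.9700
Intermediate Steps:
A(X) = -183*X
(-10228 + A(-27))/(1779 + G(164)) = (-10228 - 183*(-27))/(1779 + 188/164) = (-10228 + 4941)/(1779 + 188*(1/164)) = -5287/(1779 + 47/41) = -5287/72986/41 = -5287*41/72986 = -216767/72986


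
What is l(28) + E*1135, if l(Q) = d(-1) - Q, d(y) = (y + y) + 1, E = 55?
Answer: 62396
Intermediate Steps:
d(y) = 1 + 2*y (d(y) = 2*y + 1 = 1 + 2*y)
l(Q) = -1 - Q (l(Q) = (1 + 2*(-1)) - Q = (1 - 2) - Q = -1 - Q)
l(28) + E*1135 = (-1 - 1*28) + 55*1135 = (-1 - 28) + 62425 = -29 + 62425 = 62396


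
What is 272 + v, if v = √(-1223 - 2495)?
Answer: 272 + 13*I*√22 ≈ 272.0 + 60.975*I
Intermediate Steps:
v = 13*I*√22 (v = √(-3718) = 13*I*√22 ≈ 60.975*I)
272 + v = 272 + 13*I*√22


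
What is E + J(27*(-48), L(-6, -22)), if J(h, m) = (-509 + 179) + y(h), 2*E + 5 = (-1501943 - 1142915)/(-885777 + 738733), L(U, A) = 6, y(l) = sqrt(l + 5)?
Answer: -47569701/147044 + I*sqrt(1291) ≈ -323.51 + 35.93*I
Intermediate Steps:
y(l) = sqrt(5 + l)
E = 954819/147044 (E = -5/2 + ((-1501943 - 1142915)/(-885777 + 738733))/2 = -5/2 + (-2644858/(-147044))/2 = -5/2 + (-2644858*(-1/147044))/2 = -5/2 + (1/2)*(1322429/73522) = -5/2 + 1322429/147044 = 954819/147044 ≈ 6.4934)
J(h, m) = -330 + sqrt(5 + h) (J(h, m) = (-509 + 179) + sqrt(5 + h) = -330 + sqrt(5 + h))
E + J(27*(-48), L(-6, -22)) = 954819/147044 + (-330 + sqrt(5 + 27*(-48))) = 954819/147044 + (-330 + sqrt(5 - 1296)) = 954819/147044 + (-330 + sqrt(-1291)) = 954819/147044 + (-330 + I*sqrt(1291)) = -47569701/147044 + I*sqrt(1291)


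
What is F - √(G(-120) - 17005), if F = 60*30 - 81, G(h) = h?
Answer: 1719 - 5*I*√685 ≈ 1719.0 - 130.86*I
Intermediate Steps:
F = 1719 (F = 1800 - 81 = 1719)
F - √(G(-120) - 17005) = 1719 - √(-120 - 17005) = 1719 - √(-17125) = 1719 - 5*I*√685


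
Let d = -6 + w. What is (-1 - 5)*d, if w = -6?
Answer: 72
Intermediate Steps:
d = -12 (d = -6 - 6 = -12)
(-1 - 5)*d = (-1 - 5)*(-12) = -6*(-12) = 72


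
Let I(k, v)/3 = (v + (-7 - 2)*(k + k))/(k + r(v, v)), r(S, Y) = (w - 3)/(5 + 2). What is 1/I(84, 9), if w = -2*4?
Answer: -577/31563 ≈ -0.018281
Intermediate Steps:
w = -8
r(S, Y) = -11/7 (r(S, Y) = (-8 - 3)/(5 + 2) = -11/7)
I(k, v) = 3*(v - 18*k)/(-11/7 + k) (I(k, v) = 3*((v + (-7 - 2)*(k + k))/(k - 11/7)) = 3*((v - 18*k)/(-11/7 + k)) = 3*(v - 18*k)/(-11/7 + k))
1/I(84, 9) = 1/(21*(9 - 18*84)/(-11 + 7*84)) = 1/(21*(9 - 1512)/(-11 + 588)) = 1/(21*(-1503)/577) = 1/(21*(1/577)*(-1503)) = 1/(-31563/577) = -577/31563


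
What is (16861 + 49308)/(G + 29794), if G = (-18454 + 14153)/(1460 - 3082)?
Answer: 107326118/48330169 ≈ 2.2207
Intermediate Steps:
G = 4301/1622 (G = -4301/(-1622) = -4301*(-1/1622) = 4301/1622 ≈ 2.6517)
(16861 + 49308)/(G + 29794) = (16861 + 49308)/(4301/1622 + 29794) = 66169/(48330169/1622) = 66169*(1622/48330169) = 107326118/48330169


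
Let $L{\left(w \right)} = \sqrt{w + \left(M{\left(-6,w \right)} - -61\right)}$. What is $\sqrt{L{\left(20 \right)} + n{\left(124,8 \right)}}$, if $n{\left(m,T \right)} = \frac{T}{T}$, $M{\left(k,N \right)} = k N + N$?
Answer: $\sqrt{1 + i \sqrt{19}} \approx 1.6541 + 1.3176 i$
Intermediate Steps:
$M{\left(k,N \right)} = N + N k$ ($M{\left(k,N \right)} = N k + N = N + N k$)
$L{\left(w \right)} = \sqrt{61 - 4 w}$ ($L{\left(w \right)} = \sqrt{w + \left(w \left(1 - 6\right) - -61\right)} = \sqrt{w + \left(w \left(-5\right) + 61\right)} = \sqrt{w - \left(-61 + 5 w\right)} = \sqrt{61 - 4 w}$)
$n{\left(m,T \right)} = 1$
$\sqrt{L{\left(20 \right)} + n{\left(124,8 \right)}} = \sqrt{\sqrt{61 - 80} + 1} = \sqrt{\sqrt{-19} + 1} = \sqrt{i \sqrt{19} + 1} = \sqrt{1 + i \sqrt{19}}$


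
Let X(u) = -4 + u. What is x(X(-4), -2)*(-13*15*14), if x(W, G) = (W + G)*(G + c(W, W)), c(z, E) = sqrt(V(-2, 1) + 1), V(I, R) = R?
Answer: -54600 + 27300*sqrt(2) ≈ -15992.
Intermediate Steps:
c(z, E) = sqrt(2) (c(z, E) = sqrt(1 + 1) = sqrt(2))
x(W, G) = (G + W)*(G + sqrt(2)) (x(W, G) = (W + G)*(G + sqrt(2)) = (G + W)*(G + sqrt(2)))
x(X(-4), -2)*(-13*15*14) = ((-2)**2 - 2*(-4 - 4) - 2*sqrt(2) + (-4 - 4)*sqrt(2))*(-13*15*14) = (4 - 2*(-8) - 2*sqrt(2) - 8*sqrt(2))*(-195*14) = (4 + 16 - 2*sqrt(2) - 8*sqrt(2))*(-2730) = (20 - 10*sqrt(2))*(-2730) = -54600 + 27300*sqrt(2)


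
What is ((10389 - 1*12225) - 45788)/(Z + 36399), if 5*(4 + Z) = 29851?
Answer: -119060/105913 ≈ -1.1241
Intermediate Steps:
Z = 29831/5 (Z = -4 + (1/5)*29851 = -4 + 29851/5 = 29831/5 ≈ 5966.2)
((10389 - 1*12225) - 45788)/(Z + 36399) = ((10389 - 1*12225) - 45788)/(29831/5 + 36399) = ((10389 - 12225) - 45788)/(211826/5) = (-1836 - 45788)*(5/211826) = -47624*5/211826 = -119060/105913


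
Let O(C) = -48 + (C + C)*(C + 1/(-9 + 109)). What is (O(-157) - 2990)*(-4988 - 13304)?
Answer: -21153262078/25 ≈ -8.4613e+8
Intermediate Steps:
O(C) = -48 + 2*C*(1/100 + C) (O(C) = -48 + (2*C)*(C + 1/100) = -48 + (2*C)*(1/100 + C) = -48 + 2*C*(1/100 + C))
(O(-157) - 2990)*(-4988 - 13304) = ((-48 + 2*(-157)**2 + (1/50)*(-157)) - 2990)*(-4988 - 13304) = ((-48 + 2*24649 - 157/50) - 2990)*(-18292) = ((-48 + 49298 - 157/50) - 2990)*(-18292) = (2462343/50 - 2990)*(-18292) = (2312843/50)*(-18292) = -21153262078/25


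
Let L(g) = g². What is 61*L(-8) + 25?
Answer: 3929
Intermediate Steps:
61*L(-8) + 25 = 61*(-8)² + 25 = 61*64 + 25 = 3904 + 25 = 3929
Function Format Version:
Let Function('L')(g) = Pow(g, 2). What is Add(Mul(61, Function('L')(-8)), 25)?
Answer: 3929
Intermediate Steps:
Add(Mul(61, Function('L')(-8)), 25) = Add(Mul(61, Pow(-8, 2)), 25) = Add(Mul(61, 64), 25) = Add(3904, 25) = 3929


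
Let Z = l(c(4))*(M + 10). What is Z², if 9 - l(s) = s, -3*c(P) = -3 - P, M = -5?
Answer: 10000/9 ≈ 1111.1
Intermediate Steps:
c(P) = 1 + P/3 (c(P) = -(-3 - P)/3 = 1 + P/3)
l(s) = 9 - s
Z = 100/3 (Z = (9 - (1 + (⅓)*4))*(-5 + 10) = (9 - (1 + 4/3))*5 = (9 - 1*7/3)*5 = (9 - 7/3)*5 = (20/3)*5 = 100/3 ≈ 33.333)
Z² = (100/3)² = 10000/9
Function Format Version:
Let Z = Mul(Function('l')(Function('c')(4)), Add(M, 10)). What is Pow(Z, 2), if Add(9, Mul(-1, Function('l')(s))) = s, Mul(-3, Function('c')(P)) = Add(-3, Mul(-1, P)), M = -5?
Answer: Rational(10000, 9) ≈ 1111.1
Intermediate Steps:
Function('c')(P) = Add(1, Mul(Rational(1, 3), P)) (Function('c')(P) = Mul(Rational(-1, 3), Add(-3, Mul(-1, P))) = Add(1, Mul(Rational(1, 3), P)))
Function('l')(s) = Add(9, Mul(-1, s))
Z = Rational(100, 3) (Z = Mul(Add(9, Mul(-1, Add(1, Mul(Rational(1, 3), 4)))), Add(-5, 10)) = Mul(Add(9, Mul(-1, Add(1, Rational(4, 3)))), 5) = Mul(Add(9, Mul(-1, Rational(7, 3))), 5) = Mul(Add(9, Rational(-7, 3)), 5) = Mul(Rational(20, 3), 5) = Rational(100, 3) ≈ 33.333)
Pow(Z, 2) = Pow(Rational(100, 3), 2) = Rational(10000, 9)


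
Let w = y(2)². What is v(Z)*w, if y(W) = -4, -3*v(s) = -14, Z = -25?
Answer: 224/3 ≈ 74.667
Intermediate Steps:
v(s) = 14/3 (v(s) = -⅓*(-14) = 14/3)
w = 16 (w = (-4)² = 16)
v(Z)*w = (14/3)*16 = 224/3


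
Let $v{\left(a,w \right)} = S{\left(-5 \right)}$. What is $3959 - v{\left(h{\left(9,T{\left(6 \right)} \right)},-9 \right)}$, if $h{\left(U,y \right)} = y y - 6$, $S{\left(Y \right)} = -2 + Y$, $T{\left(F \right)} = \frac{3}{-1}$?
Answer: $3966$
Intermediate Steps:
$T{\left(F \right)} = -3$ ($T{\left(F \right)} = 3 \left(-1\right) = -3$)
$h{\left(U,y \right)} = -6 + y^{2}$ ($h{\left(U,y \right)} = y^{2} - 6 = -6 + y^{2}$)
$v{\left(a,w \right)} = -7$ ($v{\left(a,w \right)} = -2 - 5 = -7$)
$3959 - v{\left(h{\left(9,T{\left(6 \right)} \right)},-9 \right)} = 3959 - -7 = 3959 + 7 = 3966$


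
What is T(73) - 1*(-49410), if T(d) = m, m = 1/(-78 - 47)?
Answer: 6176249/125 ≈ 49410.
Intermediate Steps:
m = -1/125 (m = 1/(-125) = -1/125 ≈ -0.0080000)
T(d) = -1/125
T(73) - 1*(-49410) = -1/125 - 1*(-49410) = -1/125 + 49410 = 6176249/125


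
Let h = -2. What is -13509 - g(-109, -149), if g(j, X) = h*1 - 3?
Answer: -13504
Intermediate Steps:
g(j, X) = -5 (g(j, X) = -2*1 - 3 = -2 - 3 = -5)
-13509 - g(-109, -149) = -13509 - 1*(-5) = -13509 + 5 = -13504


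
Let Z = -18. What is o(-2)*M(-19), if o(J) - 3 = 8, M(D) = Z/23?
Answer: -198/23 ≈ -8.6087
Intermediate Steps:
M(D) = -18/23
o(J) = 11 (o(J) = 3 + 8 = 11)
o(-2)*M(-19) = 11*(-18/23) = -198/23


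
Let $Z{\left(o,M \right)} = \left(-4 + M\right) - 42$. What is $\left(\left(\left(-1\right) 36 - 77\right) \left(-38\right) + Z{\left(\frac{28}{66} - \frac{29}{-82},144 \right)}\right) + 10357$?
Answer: $14749$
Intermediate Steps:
$Z{\left(o,M \right)} = -46 + M$ ($Z{\left(o,M \right)} = \left(-4 + M\right) - 42 = -46 + M$)
$\left(\left(\left(-1\right) 36 - 77\right) \left(-38\right) + Z{\left(\frac{28}{66} - \frac{29}{-82},144 \right)}\right) + 10357 = \left(\left(\left(-1\right) 36 - 77\right) \left(-38\right) + \left(-46 + 144\right)\right) + 10357 = \left(\left(-36 - 77\right) \left(-38\right) + 98\right) + 10357 = \left(\left(-113\right) \left(-38\right) + 98\right) + 10357 = \left(4294 + 98\right) + 10357 = 4392 + 10357 = 14749$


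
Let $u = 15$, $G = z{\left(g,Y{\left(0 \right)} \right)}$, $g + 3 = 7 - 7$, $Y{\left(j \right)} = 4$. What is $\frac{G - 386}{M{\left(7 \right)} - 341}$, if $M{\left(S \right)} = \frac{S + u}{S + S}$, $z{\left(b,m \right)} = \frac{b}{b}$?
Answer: $\frac{245}{216} \approx 1.1343$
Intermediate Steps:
$g = -3$ ($g = -3 + \left(7 - 7\right) = -3 + 0 = -3$)
$z{\left(b,m \right)} = 1$
$G = 1$
$M{\left(S \right)} = \frac{15 + S}{2 S}$ ($M{\left(S \right)} = \frac{S + 15}{S + S} = \frac{15 + S}{2 S}$)
$\frac{G - 386}{M{\left(7 \right)} - 341} = \frac{1 - 386}{\frac{15 + 7}{2 \cdot 7} - 341} = - \frac{385}{\frac{1}{2} \cdot \frac{1}{7} \cdot 22 - 341} = - \frac{385}{\frac{11}{7} - 341} = - \frac{385}{- \frac{2376}{7}} = \left(-385\right) \left(- \frac{7}{2376}\right) = \frac{245}{216}$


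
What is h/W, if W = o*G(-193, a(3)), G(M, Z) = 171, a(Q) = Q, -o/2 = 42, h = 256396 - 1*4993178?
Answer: 2368391/7182 ≈ 329.77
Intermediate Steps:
h = -4736782 (h = 256396 - 4993178 = -4736782)
o = -84 (o = -2*42 = -84)
W = -14364 (W = -84*171 = -14364)
h/W = -4736782/(-14364) = -4736782*(-1/14364) = 2368391/7182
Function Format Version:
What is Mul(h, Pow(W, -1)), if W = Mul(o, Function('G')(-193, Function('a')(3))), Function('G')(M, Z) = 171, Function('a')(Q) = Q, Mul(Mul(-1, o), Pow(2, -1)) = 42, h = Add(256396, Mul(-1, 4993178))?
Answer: Rational(2368391, 7182) ≈ 329.77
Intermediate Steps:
h = -4736782 (h = Add(256396, -4993178) = -4736782)
o = -84 (o = Mul(-2, 42) = -84)
W = -14364 (W = Mul(-84, 171) = -14364)
Mul(h, Pow(W, -1)) = Mul(-4736782, Pow(-14364, -1)) = Mul(-4736782, Rational(-1, 14364)) = Rational(2368391, 7182)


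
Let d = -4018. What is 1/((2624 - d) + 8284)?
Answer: 1/14926 ≈ 6.6997e-5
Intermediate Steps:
1/((2624 - d) + 8284) = 1/((2624 - 1*(-4018)) + 8284) = 1/((2624 + 4018) + 8284) = 1/(6642 + 8284) = 1/14926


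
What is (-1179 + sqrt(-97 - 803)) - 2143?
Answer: -3322 + 30*I ≈ -3322.0 + 30.0*I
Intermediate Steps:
(-1179 + sqrt(-97 - 803)) - 2143 = (-1179 + sqrt(-900)) - 2143 = (-1179 + 30*I) - 2143 = -3322 + 30*I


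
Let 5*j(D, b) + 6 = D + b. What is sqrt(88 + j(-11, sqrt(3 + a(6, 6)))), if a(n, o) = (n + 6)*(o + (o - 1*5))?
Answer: sqrt(2115 + 5*sqrt(87))/5 ≈ 9.2987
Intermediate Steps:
a(n, o) = (-5 + 2*o)*(6 + n) (a(n, o) = (6 + n)*(o + (o - 5)) = (6 + n)*(o + (-5 + o)) = (6 + n)*(-5 + 2*o) = (-5 + 2*o)*(6 + n))
j(D, b) = -6/5 + D/5 + b/5 (j(D, b) = -6/5 + (D + b)/5 = -6/5 + (D/5 + b/5) = -6/5 + D/5 + b/5)
sqrt(88 + j(-11, sqrt(3 + a(6, 6)))) = sqrt(88 + (-6/5 + (1/5)*(-11) + sqrt(3 + (-30 - 5*6 + 12*6 + 2*6*6))/5)) = sqrt(88 + (-6/5 - 11/5 + sqrt(3 + (-30 - 30 + 72 + 72))/5)) = sqrt(88 + (-6/5 - 11/5 + sqrt(3 + 84)/5)) = sqrt(88 + (-6/5 - 11/5 + sqrt(87)/5)) = sqrt(88 + (-17/5 + sqrt(87)/5)) = sqrt(423/5 + sqrt(87)/5)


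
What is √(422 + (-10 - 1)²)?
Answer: √543 ≈ 23.302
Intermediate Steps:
√(422 + (-10 - 1)²) = √(422 + (-11)²) = √(422 + 121) = √543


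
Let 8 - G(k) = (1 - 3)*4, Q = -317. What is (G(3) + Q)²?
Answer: 90601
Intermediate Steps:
G(k) = 16 (G(k) = 8 - (1 - 3)*4 = 8 - (-2)*4 = 8 - 1*(-8) = 8 + 8 = 16)
(G(3) + Q)² = (16 - 317)² = (-301)² = 90601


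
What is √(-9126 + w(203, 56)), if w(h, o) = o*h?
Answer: √2242 ≈ 47.350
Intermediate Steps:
w(h, o) = h*o
√(-9126 + w(203, 56)) = √(-9126 + 203*56) = √(-9126 + 11368) = √2242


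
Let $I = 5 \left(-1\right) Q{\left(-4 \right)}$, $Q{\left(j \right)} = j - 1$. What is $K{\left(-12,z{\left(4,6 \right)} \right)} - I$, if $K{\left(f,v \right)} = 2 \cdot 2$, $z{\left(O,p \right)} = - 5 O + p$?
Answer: $-21$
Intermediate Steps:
$z{\left(O,p \right)} = p - 5 O$
$K{\left(f,v \right)} = 4$
$Q{\left(j \right)} = -1 + j$ ($Q{\left(j \right)} = j - 1 = -1 + j$)
$I = 25$ ($I = 5 \left(-1\right) \left(-1 - 4\right) = \left(-5\right) \left(-5\right) = 25$)
$K{\left(-12,z{\left(4,6 \right)} \right)} - I = 4 - 25 = -21$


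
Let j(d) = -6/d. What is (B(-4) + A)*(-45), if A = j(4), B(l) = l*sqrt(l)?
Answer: 135/2 + 360*I ≈ 67.5 + 360.0*I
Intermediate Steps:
B(l) = l**(3/2)
A = -3/2 (A = -6/4 = -6*1/4 = -3/2 ≈ -1.5000)
(B(-4) + A)*(-45) = ((-4)**(3/2) - 3/2)*(-45) = (-8*I - 3/2)*(-45) = (-3/2 - 8*I)*(-45) = 135/2 + 360*I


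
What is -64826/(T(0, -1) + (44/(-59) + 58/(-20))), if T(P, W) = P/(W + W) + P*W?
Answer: 38247340/2151 ≈ 17781.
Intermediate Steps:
T(P, W) = P*W + P/(2*W) (T(P, W) = P/((2*W)) + P*W = (1/(2*W))*P + P*W = P/(2*W) + P*W = P*W + P/(2*W))
-64826/(T(0, -1) + (44/(-59) + 58/(-20))) = -64826/((0*(-1) + (½)*0/(-1)) + (44/(-59) + 58/(-20))) = -64826/((0 + (½)*0*(-1)) + (44*(-1/59) + 58*(-1/20))) = -64826/((0 + 0) + (-44/59 - 29/10)) = -64826/(0 - 2151/590) = -64826/(-2151/590) = -64826*(-590/2151) = 38247340/2151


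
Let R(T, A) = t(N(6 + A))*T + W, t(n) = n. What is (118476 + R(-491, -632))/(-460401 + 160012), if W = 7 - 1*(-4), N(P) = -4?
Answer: -120451/300389 ≈ -0.40098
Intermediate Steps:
W = 11 (W = 7 + 4 = 11)
R(T, A) = 11 - 4*T (R(T, A) = -4*T + 11 = 11 - 4*T)
(118476 + R(-491, -632))/(-460401 + 160012) = (118476 + (11 - 4*(-491)))/(-460401 + 160012) = (118476 + (11 + 1964))/(-300389) = (118476 + 1975)*(-1/300389) = 120451*(-1/300389) = -120451/300389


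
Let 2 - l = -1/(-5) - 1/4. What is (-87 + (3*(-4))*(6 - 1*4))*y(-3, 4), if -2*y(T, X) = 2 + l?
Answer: 8991/40 ≈ 224.77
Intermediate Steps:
l = 41/20 (l = 2 - (-1/(-5) - 1/4) = 2 - (-1*(-⅕) - 1*¼) = 2 - (⅕ - ¼) = 2 - 1*(-1/20) = 2 + 1/20 = 41/20 ≈ 2.0500)
y(T, X) = -81/40 (y(T, X) = -(2 + 41/20)/2 = -½*81/20 = -81/40)
(-87 + (3*(-4))*(6 - 1*4))*y(-3, 4) = (-87 + (3*(-4))*(6 - 1*4))*(-81/40) = (-87 - 12*(6 - 4))*(-81/40) = (-87 - 12*2)*(-81/40) = (-87 - 24)*(-81/40) = -111*(-81/40) = 8991/40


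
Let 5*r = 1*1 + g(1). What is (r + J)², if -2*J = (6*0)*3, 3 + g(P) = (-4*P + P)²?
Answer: 49/25 ≈ 1.9600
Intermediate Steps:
g(P) = -3 + 9*P² (g(P) = -3 + (-4*P + P)² = -3 + (-3*P)² = -3 + 9*P²)
J = 0 (J = -6*0*3/2 = -0*3 = -½*0 = 0)
r = 7/5 (r = (1*1 + (-3 + 9*1²))/5 = (1 + (-3 + 9*1))/5 = (1 + (-3 + 9))/5 = (1 + 6)/5 = (⅕)*7 = 7/5 ≈ 1.4000)
(r + J)² = (7/5 + 0)² = (7/5)² = 49/25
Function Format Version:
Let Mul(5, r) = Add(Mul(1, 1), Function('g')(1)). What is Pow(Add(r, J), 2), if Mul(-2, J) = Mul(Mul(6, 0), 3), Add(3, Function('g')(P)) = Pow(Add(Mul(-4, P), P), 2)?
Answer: Rational(49, 25) ≈ 1.9600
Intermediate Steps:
Function('g')(P) = Add(-3, Mul(9, Pow(P, 2))) (Function('g')(P) = Add(-3, Pow(Add(Mul(-4, P), P), 2)) = Add(-3, Pow(Mul(-3, P), 2)) = Add(-3, Mul(9, Pow(P, 2))))
J = 0 (J = Mul(Rational(-1, 2), Mul(Mul(6, 0), 3)) = Mul(Rational(-1, 2), Mul(0, 3)) = Mul(Rational(-1, 2), 0) = 0)
r = Rational(7, 5) (r = Mul(Rational(1, 5), Add(Mul(1, 1), Add(-3, Mul(9, Pow(1, 2))))) = Mul(Rational(1, 5), Add(1, Add(-3, Mul(9, 1)))) = Mul(Rational(1, 5), Add(1, Add(-3, 9))) = Mul(Rational(1, 5), Add(1, 6)) = Mul(Rational(1, 5), 7) = Rational(7, 5) ≈ 1.4000)
Pow(Add(r, J), 2) = Pow(Add(Rational(7, 5), 0), 2) = Pow(Rational(7, 5), 2) = Rational(49, 25)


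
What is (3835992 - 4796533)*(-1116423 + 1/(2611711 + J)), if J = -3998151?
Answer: 1486776752701889461/1386440 ≈ 1.0724e+12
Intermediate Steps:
(3835992 - 4796533)*(-1116423 + 1/(2611711 + J)) = (3835992 - 4796533)*(-1116423 + 1/(2611711 - 3998151)) = -960541*(-1116423 + 1/(-1386440)) = -960541*(-1116423 - 1/1386440) = -960541*(-1547853504121/1386440) = 1486776752701889461/1386440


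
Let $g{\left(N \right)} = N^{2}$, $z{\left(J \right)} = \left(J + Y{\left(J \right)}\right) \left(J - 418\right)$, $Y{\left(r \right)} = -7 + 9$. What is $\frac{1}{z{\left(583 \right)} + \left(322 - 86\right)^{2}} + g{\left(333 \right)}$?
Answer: $\frac{16879634470}{152221} \approx 1.1089 \cdot 10^{5}$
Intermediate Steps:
$Y{\left(r \right)} = 2$
$z{\left(J \right)} = \left(-418 + J\right) \left(2 + J\right)$ ($z{\left(J \right)} = \left(J + 2\right) \left(J - 418\right) = \left(2 + J\right) \left(-418 + J\right) = \left(-418 + J\right) \left(2 + J\right)$)
$\frac{1}{z{\left(583 \right)} + \left(322 - 86\right)^{2}} + g{\left(333 \right)} = \frac{1}{\left(-836 + 583^{2} - 242528\right) + \left(322 - 86\right)^{2}} + 333^{2} = \frac{1}{\left(-836 + 339889 - 242528\right) + 236^{2}} + 110889 = \frac{1}{96525 + 55696} + 110889 = \frac{1}{152221} + 110889 = \frac{16879634470}{152221}$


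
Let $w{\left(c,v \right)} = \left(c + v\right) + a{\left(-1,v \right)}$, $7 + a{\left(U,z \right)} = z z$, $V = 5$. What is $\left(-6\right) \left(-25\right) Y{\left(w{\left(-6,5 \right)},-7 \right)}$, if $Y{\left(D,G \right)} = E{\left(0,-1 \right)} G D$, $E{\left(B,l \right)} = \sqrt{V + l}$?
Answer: $-35700$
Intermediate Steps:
$E{\left(B,l \right)} = \sqrt{5 + l}$
$a{\left(U,z \right)} = -7 + z^{2}$ ($a{\left(U,z \right)} = -7 + z z = -7 + z^{2}$)
$w{\left(c,v \right)} = -7 + c + v + v^{2}$ ($w{\left(c,v \right)} = \left(c + v\right) + \left(-7 + v^{2}\right) = -7 + c + v + v^{2}$)
$Y{\left(D,G \right)} = 2 D G$ ($Y{\left(D,G \right)} = \sqrt{5 - 1} G D = \sqrt{4} G D = 2 G D = 2 D G$)
$\left(-6\right) \left(-25\right) Y{\left(w{\left(-6,5 \right)},-7 \right)} = \left(-6\right) \left(-25\right) 2 \left(-7 - 6 + 5 + 5^{2}\right) \left(-7\right) = 150 \cdot 2 \left(-7 - 6 + 5 + 25\right) \left(-7\right) = 150 \cdot 2 \cdot 17 \left(-7\right) = 150 \left(-238\right) = -35700$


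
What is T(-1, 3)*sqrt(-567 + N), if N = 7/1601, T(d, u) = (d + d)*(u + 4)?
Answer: -56*I*sqrt(90832735)/1601 ≈ -333.36*I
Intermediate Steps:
T(d, u) = 2*d*(4 + u) (T(d, u) = (2*d)*(4 + u) = 2*d*(4 + u))
N = 7/1601 (N = 7*(1/1601) = 7/1601 ≈ 0.0043723)
T(-1, 3)*sqrt(-567 + N) = (2*(-1)*(4 + 3))*sqrt(-567 + 7/1601) = (2*(-1)*7)*sqrt(-907760/1601) = -56*I*sqrt(90832735)/1601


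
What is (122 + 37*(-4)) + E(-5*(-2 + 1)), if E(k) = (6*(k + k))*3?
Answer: 154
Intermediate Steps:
E(k) = 36*k (E(k) = (6*(2*k))*3 = (12*k)*3 = 36*k)
(122 + 37*(-4)) + E(-5*(-2 + 1)) = (122 + 37*(-4)) + 36*(-5*(-2 + 1)) = (122 - 148) + 36*(-5*(-1)) = -26 + 36*5 = -26 + 180 = 154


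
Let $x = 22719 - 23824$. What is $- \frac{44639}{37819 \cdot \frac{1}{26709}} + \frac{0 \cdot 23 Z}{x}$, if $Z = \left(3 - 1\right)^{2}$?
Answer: $- \frac{1192263051}{37819} \approx -31526.0$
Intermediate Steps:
$Z = 4$ ($Z = 2^{2} = 4$)
$x = -1105$ ($x = 22719 - 23824 = -1105$)
$- \frac{44639}{37819 \cdot \frac{1}{26709}} + \frac{0 \cdot 23 Z}{x} = - \frac{44639}{37819 \cdot \frac{1}{26709}} + \frac{0 \cdot 23 \cdot 4}{-1105} = - \frac{44639}{37819 \cdot \frac{1}{26709}} + 0 \cdot 4 \left(- \frac{1}{1105}\right) = - \frac{44639}{\frac{37819}{26709}} + 0 \left(- \frac{1}{1105}\right) = \left(-44639\right) \frac{26709}{37819} + 0 = - \frac{1192263051}{37819} + 0 = - \frac{1192263051}{37819}$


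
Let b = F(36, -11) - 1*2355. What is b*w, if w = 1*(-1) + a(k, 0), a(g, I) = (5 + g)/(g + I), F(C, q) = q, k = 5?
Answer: -2366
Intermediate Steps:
a(g, I) = (5 + g)/(I + g)
w = 1 (w = 1*(-1) + (5 + 5)/(0 + 5) = -1 + 10/5 = -1 + (1/5)*10 = -1 + 2 = 1)
b = -2366 (b = -11 - 1*2355 = -11 - 2355 = -2366)
b*w = -2366*1 = -2366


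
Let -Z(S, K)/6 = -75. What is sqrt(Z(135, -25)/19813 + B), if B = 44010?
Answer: 6*sqrt(479898697265)/19813 ≈ 209.79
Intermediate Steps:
Z(S, K) = 450 (Z(S, K) = -6*(-75) = 450)
sqrt(Z(135, -25)/19813 + B) = sqrt(450/19813 + 44010) = sqrt(871970580/19813) = 6*sqrt(479898697265)/19813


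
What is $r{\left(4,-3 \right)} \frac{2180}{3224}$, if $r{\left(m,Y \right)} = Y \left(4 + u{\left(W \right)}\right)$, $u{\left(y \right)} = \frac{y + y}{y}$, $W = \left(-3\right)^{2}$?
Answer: $- \frac{4905}{403} \approx -12.171$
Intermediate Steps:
$W = 9$
$u{\left(y \right)} = 2$ ($u{\left(y \right)} = \frac{2 y}{y} = 2$)
$r{\left(m,Y \right)} = 6 Y$ ($r{\left(m,Y \right)} = Y \left(4 + 2\right) = Y 6 = 6 Y$)
$r{\left(4,-3 \right)} \frac{2180}{3224} = 6 \left(-3\right) \frac{2180}{3224} = - 18 \cdot 2180 \cdot \frac{1}{3224} = \left(-18\right) \frac{545}{806} = - \frac{4905}{403}$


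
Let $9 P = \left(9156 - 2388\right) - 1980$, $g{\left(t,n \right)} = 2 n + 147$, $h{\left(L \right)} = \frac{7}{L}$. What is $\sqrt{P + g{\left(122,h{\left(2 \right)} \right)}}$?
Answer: $7 \sqrt{14} \approx 26.192$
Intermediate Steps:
$g{\left(t,n \right)} = 147 + 2 n$
$P = 532$ ($P = \frac{\left(9156 - 2388\right) - 1980}{9} = \frac{6768 - 1980}{9} = \frac{1}{9} \cdot 4788 = 532$)
$\sqrt{P + g{\left(122,h{\left(2 \right)} \right)}} = \sqrt{532 + \left(147 + 2 \cdot \frac{7}{2}\right)} = \sqrt{532 + \left(147 + 7\right)} = \sqrt{532 + 154} = \sqrt{686} = 7 \sqrt{14}$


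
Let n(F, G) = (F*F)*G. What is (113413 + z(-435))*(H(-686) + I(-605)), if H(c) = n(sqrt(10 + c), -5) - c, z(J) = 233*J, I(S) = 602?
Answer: 56286744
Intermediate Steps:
n(F, G) = G*F**2 (n(F, G) = F**2*G = G*F**2)
H(c) = -50 - 6*c (H(c) = -(50 + 5*c) - c = -5*(10 + c) - c = (-50 - 5*c) - c = -50 - 6*c)
(113413 + z(-435))*(H(-686) + I(-605)) = (113413 + 233*(-435))*((-50 - 6*(-686)) + 602) = (113413 - 101355)*((-50 + 4116) + 602) = 12058*(4066 + 602) = 12058*4668 = 56286744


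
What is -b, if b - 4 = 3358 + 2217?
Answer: -5579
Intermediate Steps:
b = 5579 (b = 4 + (3358 + 2217) = 4 + 5575 = 5579)
-b = -1*5579 = -5579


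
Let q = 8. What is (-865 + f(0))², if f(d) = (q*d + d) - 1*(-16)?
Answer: 720801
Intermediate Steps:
f(d) = 16 + 9*d (f(d) = (8*d + d) - 1*(-16) = 9*d + 16 = 16 + 9*d)
(-865 + f(0))² = (-865 + (16 + 9*0))² = (-865 + (16 + 0))² = (-865 + 16)² = (-849)² = 720801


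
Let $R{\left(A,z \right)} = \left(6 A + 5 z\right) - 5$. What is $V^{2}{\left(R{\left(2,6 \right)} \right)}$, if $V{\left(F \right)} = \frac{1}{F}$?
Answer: $\frac{1}{1369} \approx 0.00073046$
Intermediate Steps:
$R{\left(A,z \right)} = -5 + 5 z + 6 A$ ($R{\left(A,z \right)} = \left(5 z + 6 A\right) - 5 = -5 + 5 z + 6 A$)
$V^{2}{\left(R{\left(2,6 \right)} \right)} = \left(\frac{1}{-5 + 5 \cdot 6 + 6 \cdot 2}\right)^{2} = \left(\frac{1}{-5 + 30 + 12}\right)^{2} = \left(\frac{1}{37}\right)^{2} = \frac{1}{1369}$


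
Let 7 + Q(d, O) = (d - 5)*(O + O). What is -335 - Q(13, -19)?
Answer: -24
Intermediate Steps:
Q(d, O) = -7 + 2*O*(-5 + d) (Q(d, O) = -7 + (d - 5)*(O + O) = -7 + (-5 + d)*(2*O) = -7 + 2*O*(-5 + d))
-335 - Q(13, -19) = -335 - (-7 - 10*(-19) + 2*(-19)*13) = -335 - (-7 + 190 - 494) = -335 - 1*(-311) = -335 + 311 = -24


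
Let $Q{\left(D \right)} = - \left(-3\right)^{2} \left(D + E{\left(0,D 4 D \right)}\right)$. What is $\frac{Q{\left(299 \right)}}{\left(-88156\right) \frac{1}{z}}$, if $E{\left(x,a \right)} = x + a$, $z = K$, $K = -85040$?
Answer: $- \frac{68481160020}{22039} \approx -3.1073 \cdot 10^{6}$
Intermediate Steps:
$z = -85040$
$E{\left(x,a \right)} = a + x$
$Q{\left(D \right)} = - 36 D^{2} - 9 D$ ($Q{\left(D \right)} = - \left(-3\right)^{2} \left(D + \left(D 4 D + 0\right)\right) = - 9 \left(D + \left(4 D D + 0\right)\right) = - 9 \left(D + \left(4 D^{2} + 0\right)\right) = - 9 \left(D + 4 D^{2}\right) = - (9 D + 36 D^{2}) = - 36 D^{2} - 9 D$)
$\frac{Q{\left(299 \right)}}{\left(-88156\right) \frac{1}{z}} = \frac{9 \cdot 299 \left(-1 - 1196\right)}{\left(-88156\right) \frac{1}{-85040}} = \frac{9 \cdot 299 \left(-1 - 1196\right)}{\left(-88156\right) \left(- \frac{1}{85040}\right)} = \frac{9 \cdot 299 \left(-1197\right)}{\frac{22039}{21260}} = \left(-3221127\right) \frac{21260}{22039} = - \frac{68481160020}{22039}$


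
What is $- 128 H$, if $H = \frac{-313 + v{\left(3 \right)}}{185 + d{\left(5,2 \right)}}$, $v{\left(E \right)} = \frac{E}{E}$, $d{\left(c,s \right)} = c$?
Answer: $\frac{19968}{95} \approx 210.19$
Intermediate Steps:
$v{\left(E \right)} = 1$
$H = - \frac{156}{95}$ ($H = \frac{-313 + 1}{185 + 5} = - \frac{312}{190} = \left(-312\right) \frac{1}{190} = - \frac{156}{95} \approx -1.6421$)
$- 128 H = \left(-128\right) \left(- \frac{156}{95}\right) = \frac{19968}{95}$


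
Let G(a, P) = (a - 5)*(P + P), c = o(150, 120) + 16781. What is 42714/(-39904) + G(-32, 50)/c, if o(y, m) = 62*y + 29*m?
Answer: -705156677/589801072 ≈ -1.1956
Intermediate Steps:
o(y, m) = 29*m + 62*y
c = 29561 (c = (29*120 + 62*150) + 16781 = (3480 + 9300) + 16781 = 12780 + 16781 = 29561)
G(a, P) = 2*P*(-5 + a) (G(a, P) = (-5 + a)*(2*P) = 2*P*(-5 + a))
42714/(-39904) + G(-32, 50)/c = 42714/(-39904) + (2*50*(-5 - 32))/29561 = 42714*(-1/39904) + (2*50*(-37))*(1/29561) = -21357/19952 - 3700*1/29561 = -21357/19952 - 3700/29561 = -705156677/589801072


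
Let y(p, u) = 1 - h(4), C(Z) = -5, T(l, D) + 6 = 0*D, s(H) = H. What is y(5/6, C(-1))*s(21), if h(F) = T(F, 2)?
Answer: 147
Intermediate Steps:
T(l, D) = -6 (T(l, D) = -6 + 0*D = -6 + 0 = -6)
h(F) = -6
y(p, u) = 7 (y(p, u) = 1 - 1*(-6) = 1 + 6 = 7)
y(5/6, C(-1))*s(21) = 7*21 = 147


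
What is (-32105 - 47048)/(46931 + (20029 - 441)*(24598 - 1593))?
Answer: -79153/450668871 ≈ -0.00017563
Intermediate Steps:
(-32105 - 47048)/(46931 + (20029 - 441)*(24598 - 1593)) = -79153/(46931 + 19588*23005) = -79153/(46931 + 450621940) = -79153/450668871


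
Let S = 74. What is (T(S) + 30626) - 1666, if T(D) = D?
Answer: 29034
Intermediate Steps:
(T(S) + 30626) - 1666 = (74 + 30626) - 1666 = 30700 - 1666 = 29034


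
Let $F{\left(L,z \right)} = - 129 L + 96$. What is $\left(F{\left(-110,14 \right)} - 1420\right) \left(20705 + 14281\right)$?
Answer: $450129876$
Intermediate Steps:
$F{\left(L,z \right)} = 96 - 129 L$
$\left(F{\left(-110,14 \right)} - 1420\right) \left(20705 + 14281\right) = \left(\left(96 - -14190\right) - 1420\right) \left(20705 + 14281\right) = \left(\left(96 + 14190\right) - 1420\right) 34986 = \left(14286 - 1420\right) 34986 = 12866 \cdot 34986 = 450129876$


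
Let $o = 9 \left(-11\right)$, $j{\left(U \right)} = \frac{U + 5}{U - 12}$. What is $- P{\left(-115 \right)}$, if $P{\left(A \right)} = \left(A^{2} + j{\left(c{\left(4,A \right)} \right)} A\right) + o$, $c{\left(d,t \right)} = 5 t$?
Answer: $- \frac{7639412}{587} \approx -13014.0$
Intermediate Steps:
$j{\left(U \right)} = \frac{5 + U}{-12 + U}$
$o = -99$
$P{\left(A \right)} = -99 + A^{2} + \frac{A \left(5 + 5 A\right)}{-12 + 5 A}$ ($P{\left(A \right)} = \left(A^{2} + \frac{5 + 5 A}{-12 + 5 A} A\right) - 99 = \left(A^{2} + \frac{A \left(5 + 5 A\right)}{-12 + 5 A}\right) - 99 = -99 + A^{2} + \frac{A \left(5 + 5 A\right)}{-12 + 5 A}$)
$- P{\left(-115 \right)} = - \frac{1188 - -56350 - 7 \left(-115\right)^{2} + 5 \left(-115\right)^{3}}{-12 + 5 \left(-115\right)} = - \frac{1188 + 56350 - 92575 + 5 \left(-1520875\right)}{-12 - 575} = - \frac{1188 + 56350 - 92575 - 7604375}{-587} = - \frac{\left(-1\right) \left(-7639412\right)}{587} = \left(-1\right) \frac{7639412}{587} = - \frac{7639412}{587}$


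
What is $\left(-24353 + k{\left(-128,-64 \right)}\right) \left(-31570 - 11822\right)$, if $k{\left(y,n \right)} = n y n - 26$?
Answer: $23807758464$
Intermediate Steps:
$k{\left(y,n \right)} = -26 + y n^{2}$ ($k{\left(y,n \right)} = y n^{2} - 26 = -26 + y n^{2}$)
$\left(-24353 + k{\left(-128,-64 \right)}\right) \left(-31570 - 11822\right) = \left(-24353 - \left(26 + 128 \left(-64\right)^{2}\right)\right) \left(-31570 - 11822\right) = \left(-24353 - 524314\right) \left(-43392\right) = \left(-548667\right) \left(-43392\right) = 23807758464$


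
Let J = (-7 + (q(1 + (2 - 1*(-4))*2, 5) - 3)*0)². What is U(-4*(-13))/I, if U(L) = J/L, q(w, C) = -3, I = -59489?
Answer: -49/3093428 ≈ -1.5840e-5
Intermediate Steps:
J = 49 (J = (-7 + (-3 - 3)*0)² = (-7 - 6*0)² = (-7 + 0)² = (-7)² = 49)
U(L) = 49/L
U(-4*(-13))/I = (49/((-4*(-13))))/(-59489) = (49/52)*(-1/59489) = -49/3093428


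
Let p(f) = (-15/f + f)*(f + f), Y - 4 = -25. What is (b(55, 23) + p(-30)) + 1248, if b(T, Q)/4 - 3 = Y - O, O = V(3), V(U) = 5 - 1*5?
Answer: 2946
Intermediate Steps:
V(U) = 0 (V(U) = 5 - 5 = 0)
Y = -21 (Y = 4 - 25 = -21)
O = 0
b(T, Q) = -72 (b(T, Q) = 12 + 4*(-21 - 1*0) = 12 + 4*(-21 + 0) = 12 + 4*(-21) = 12 - 84 = -72)
p(f) = 2*f*(f - 15/f) (p(f) = (f - 15/f)*(2*f) = 2*f*(f - 15/f))
(b(55, 23) + p(-30)) + 1248 = (-72 + (-30 + 2*(-30)²)) + 1248 = (-72 + (-30 + 2*900)) + 1248 = (-72 + (-30 + 1800)) + 1248 = (-72 + 1770) + 1248 = 1698 + 1248 = 2946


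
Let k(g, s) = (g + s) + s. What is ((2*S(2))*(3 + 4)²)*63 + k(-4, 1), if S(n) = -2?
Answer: -12350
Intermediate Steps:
k(g, s) = g + 2*s
((2*S(2))*(3 + 4)²)*63 + k(-4, 1) = ((2*(-2))*(3 + 4)²)*63 + (-4 + 2*1) = -4*7²*63 + (-4 + 2) = -4*49*63 - 2 = -196*63 - 2 = -12348 - 2 = -12350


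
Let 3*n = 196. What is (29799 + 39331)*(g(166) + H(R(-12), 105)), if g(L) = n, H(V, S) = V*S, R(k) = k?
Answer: -247761920/3 ≈ -8.2587e+7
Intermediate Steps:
n = 196/3 (n = (1/3)*196 = 196/3 ≈ 65.333)
H(V, S) = S*V
g(L) = 196/3
(29799 + 39331)*(g(166) + H(R(-12), 105)) = (29799 + 39331)*(196/3 + 105*(-12)) = 69130*(196/3 - 1260) = 69130*(-3584/3) = -247761920/3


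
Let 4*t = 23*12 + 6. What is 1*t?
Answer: 141/2 ≈ 70.500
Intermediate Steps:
t = 141/2 (t = (23*12 + 6)/4 = (276 + 6)/4 = (¼)*282 = 141/2 ≈ 70.500)
1*t = 1*(141/2) = 141/2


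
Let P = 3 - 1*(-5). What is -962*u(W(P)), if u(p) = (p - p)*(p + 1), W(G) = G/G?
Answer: 0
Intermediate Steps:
P = 8 (P = 3 + 5 = 8)
W(G) = 1
u(p) = 0 (u(p) = 0*(1 + p) = 0)
-962*u(W(P)) = -962*0 = 0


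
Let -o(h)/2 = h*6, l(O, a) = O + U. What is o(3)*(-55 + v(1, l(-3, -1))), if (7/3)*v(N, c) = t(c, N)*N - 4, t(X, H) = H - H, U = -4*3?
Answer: 14292/7 ≈ 2041.7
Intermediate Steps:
U = -12
l(O, a) = -12 + O (l(O, a) = O - 12 = -12 + O)
t(X, H) = 0
v(N, c) = -12/7 (v(N, c) = 3*(0*N - 4)/7 = 3*(0 - 4)/7 = (3/7)*(-4) = -12/7)
o(h) = -12*h (o(h) = -2*h*6 = -12*h)
o(3)*(-55 + v(1, l(-3, -1))) = (-12*3)*(-55 - 12/7) = -36*(-397/7) = 14292/7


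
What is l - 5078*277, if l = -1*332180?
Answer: -1738786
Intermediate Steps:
l = -332180
l - 5078*277 = -332180 - 5078*277 = -332180 - 1*1406606 = -332180 - 1406606 = -1738786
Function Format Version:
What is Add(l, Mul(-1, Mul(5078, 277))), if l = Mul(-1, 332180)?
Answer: -1738786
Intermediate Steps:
l = -332180
Add(l, Mul(-1, Mul(5078, 277))) = Add(-332180, Mul(-1, Mul(5078, 277))) = Add(-332180, Mul(-1, 1406606)) = Add(-332180, -1406606) = -1738786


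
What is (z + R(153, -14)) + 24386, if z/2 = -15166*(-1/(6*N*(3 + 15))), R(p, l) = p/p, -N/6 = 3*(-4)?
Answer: 47415911/1944 ≈ 24391.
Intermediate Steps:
N = 72 (N = -18*(-4) = -6*(-12) = 72)
R(p, l) = 1
z = 7583/1944 (z = 2*(-15166*(-1/(432*(3 + 15)))) = 2*(-15166/((18*(-6))*72)) = 2*(-15166/((-108*72))) = 2*(-15166/(-7776)) = 2*(-15166*(-1/7776)) = 2*(7583/3888) = 7583/1944 ≈ 3.9007)
(z + R(153, -14)) + 24386 = (7583/1944 + 1) + 24386 = 9527/1944 + 24386 = 47415911/1944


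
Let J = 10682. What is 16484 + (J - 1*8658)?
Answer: 18508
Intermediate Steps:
16484 + (J - 1*8658) = 16484 + (10682 - 1*8658) = 16484 + (10682 - 8658) = 16484 + 2024 = 18508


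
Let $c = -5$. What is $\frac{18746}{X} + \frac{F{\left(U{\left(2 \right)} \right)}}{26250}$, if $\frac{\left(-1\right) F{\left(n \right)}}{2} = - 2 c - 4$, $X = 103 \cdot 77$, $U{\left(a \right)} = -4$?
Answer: $\frac{113728}{48125} \approx 2.3632$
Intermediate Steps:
$X = 7931$
$F{\left(n \right)} = -12$ ($F{\left(n \right)} = - 2 \left(\left(-2\right) \left(-5\right) - 4\right) = - 2 \left(10 - 4\right) = \left(-2\right) 6 = -12$)
$\frac{18746}{X} + \frac{F{\left(U{\left(2 \right)} \right)}}{26250} = \frac{18746}{7931} - \frac{12}{26250} = 18746 \cdot \frac{1}{7931} - \frac{2}{4375} = \frac{26}{11} - \frac{2}{4375} = \frac{113728}{48125}$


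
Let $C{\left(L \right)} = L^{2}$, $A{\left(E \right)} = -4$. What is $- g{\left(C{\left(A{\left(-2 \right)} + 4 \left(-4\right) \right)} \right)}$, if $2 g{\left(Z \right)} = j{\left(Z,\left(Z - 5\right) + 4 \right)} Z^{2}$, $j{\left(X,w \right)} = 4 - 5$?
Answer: $80000$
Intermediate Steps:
$j{\left(X,w \right)} = -1$
$g{\left(Z \right)} = - \frac{Z^{2}}{2}$ ($g{\left(Z \right)} = \frac{\left(-1\right) Z^{2}}{2} = - \frac{Z^{2}}{2}$)
$- g{\left(C{\left(A{\left(-2 \right)} + 4 \left(-4\right) \right)} \right)} = - \frac{\left(-1\right) \left(\left(-4 + 4 \left(-4\right)\right)^{2}\right)^{2}}{2} = - \frac{\left(-1\right) \left(\left(-4 - 16\right)^{2}\right)^{2}}{2} = - \frac{\left(-1\right) \left(\left(-20\right)^{2}\right)^{2}}{2} = - \frac{\left(-1\right) 400^{2}}{2} = - \frac{\left(-1\right) 160000}{2} = \left(-1\right) \left(-80000\right) = 80000$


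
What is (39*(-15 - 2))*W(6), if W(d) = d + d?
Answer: -7956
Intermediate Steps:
W(d) = 2*d
(39*(-15 - 2))*W(6) = (39*(-15 - 2))*(2*6) = (39*(-17))*12 = -663*12 = -7956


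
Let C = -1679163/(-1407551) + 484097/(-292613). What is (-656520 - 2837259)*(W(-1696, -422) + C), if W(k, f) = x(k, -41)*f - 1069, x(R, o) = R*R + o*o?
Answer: 1747718352321396485197228443/411867720763 ≈ 4.2434e+15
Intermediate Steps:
x(R, o) = R**2 + o**2
C = -190046293528/411867720763 (C = -1679163*(-1/1407551) + 484097*(-1/292613) = 1679163/1407551 - 484097/292613 = -190046293528/411867720763 ≈ -0.46143)
W(k, f) = -1069 + f*(1681 + k**2) (W(k, f) = (k**2 + (-41)**2)*f - 1069 = (k**2 + 1681)*f - 1069 = (1681 + k**2)*f - 1069 = f*(1681 + k**2) - 1069 = -1069 + f*(1681 + k**2))
(-656520 - 2837259)*(W(-1696, -422) + C) = (-656520 - 2837259)*((-1069 - 422*(1681 + (-1696)**2)) - 190046293528/411867720763) = -3493779*((-1069 - 422*(1681 + 2876416)) - 190046293528/411867720763) = -3493779*((-1069 - 422*2878097) - 190046293528/411867720763) = -3493779*((-1069 - 1214556934) - 190046293528/411867720763) = -3493779*(-1214558003 - 190046293528/411867720763) = -3493779*(-500237236620117209817/411867720763) = 1747718352321396485197228443/411867720763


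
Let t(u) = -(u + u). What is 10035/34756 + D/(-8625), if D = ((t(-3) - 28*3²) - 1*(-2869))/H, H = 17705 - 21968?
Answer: 369061808113/1277921641500 ≈ 0.28880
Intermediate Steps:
t(u) = -2*u
H = -4263
D = -2623/4263 (D = ((-2*(-3) - 28*3²) - 1*(-2869))/(-4263) = ((6 - 28*9) + 2869)*(-1/4263) = ((6 - 252) + 2869)*(-1/4263) = (-246 + 2869)*(-1/4263) = 2623*(-1/4263) = -2623/4263 ≈ -0.61529)
10035/34756 + D/(-8625) = 10035/34756 - 2623/4263/(-8625) = 10035*(1/34756) - 2623/4263*(-1/8625) = 10035/34756 + 2623/36768375 = 369061808113/1277921641500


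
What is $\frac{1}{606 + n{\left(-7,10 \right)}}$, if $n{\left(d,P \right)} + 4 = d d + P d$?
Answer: $\frac{1}{581} \approx 0.0017212$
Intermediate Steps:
$n{\left(d,P \right)} = -4 + d^{2} + P d$ ($n{\left(d,P \right)} = -4 + \left(d d + P d\right) = -4 + \left(d^{2} + P d\right) = -4 + d^{2} + P d$)
$\frac{1}{606 + n{\left(-7,10 \right)}} = \frac{1}{606 + \left(-4 + \left(-7\right)^{2} + 10 \left(-7\right)\right)} = \frac{1}{606 - 25} = \frac{1}{581}$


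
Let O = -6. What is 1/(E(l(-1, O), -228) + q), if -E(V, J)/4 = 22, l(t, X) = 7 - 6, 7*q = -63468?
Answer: -7/64084 ≈ -0.00010923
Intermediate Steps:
q = -63468/7 (q = (⅐)*(-63468) = -63468/7 ≈ -9066.9)
l(t, X) = 1
E(V, J) = -88 (E(V, J) = -4*22 = -88)
1/(E(l(-1, O), -228) + q) = 1/(-88 - 63468/7) = 1/(-64084/7) = -7/64084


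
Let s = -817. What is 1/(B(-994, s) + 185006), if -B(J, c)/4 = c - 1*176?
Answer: 1/188978 ≈ 5.2916e-6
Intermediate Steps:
B(J, c) = 704 - 4*c (B(J, c) = -4*(c - 1*176) = -4*(c - 176) = -4*(-176 + c) = 704 - 4*c)
1/(B(-994, s) + 185006) = 1/((704 - 4*(-817)) + 185006) = 1/((704 + 3268) + 185006) = 1/(3972 + 185006) = 1/188978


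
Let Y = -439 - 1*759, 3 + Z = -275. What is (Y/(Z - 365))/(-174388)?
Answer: -599/56065742 ≈ -1.0684e-5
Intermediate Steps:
Z = -278 (Z = -3 - 275 = -278)
Y = -1198 (Y = -439 - 759 = -1198)
(Y/(Z - 365))/(-174388) = -1198/(-278 - 365)/(-174388) = -1198/(-643)*(-1/174388) = -1198*(-1/643)*(-1/174388) = (1198/643)*(-1/174388) = -599/56065742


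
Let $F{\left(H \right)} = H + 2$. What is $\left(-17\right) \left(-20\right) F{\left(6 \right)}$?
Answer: $2720$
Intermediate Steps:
$F{\left(H \right)} = 2 + H$
$\left(-17\right) \left(-20\right) F{\left(6 \right)} = \left(-17\right) \left(-20\right) \left(2 + 6\right) = 340 \cdot 8 = 2720$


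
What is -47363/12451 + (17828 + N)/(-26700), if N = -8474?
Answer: -230176459/55406950 ≈ -4.1543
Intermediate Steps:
-47363/12451 + (17828 + N)/(-26700) = -47363/12451 + (17828 - 8474)/(-26700) = -47363*1/12451 + 9354*(-1/26700) = -47363/12451 - 1559/4450 = -230176459/55406950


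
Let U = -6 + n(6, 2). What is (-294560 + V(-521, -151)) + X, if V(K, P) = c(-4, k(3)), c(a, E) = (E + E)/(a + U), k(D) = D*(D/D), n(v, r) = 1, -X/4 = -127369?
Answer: 644746/3 ≈ 2.1492e+5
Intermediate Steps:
X = 509476 (X = -4*(-127369) = 509476)
U = -5 (U = -6 + 1 = -5)
k(D) = D (k(D) = D*1 = D)
c(a, E) = 2*E/(-5 + a) (c(a, E) = (E + E)/(a - 5) = (2*E)/(-5 + a) = 2*E/(-5 + a))
V(K, P) = -⅔ (V(K, P) = 2*3/(-5 - 4) = 2*3/(-9) = 2*3*(-⅑) = -⅔)
(-294560 + V(-521, -151)) + X = (-294560 - ⅔) + 509476 = -883682/3 + 509476 = 644746/3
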